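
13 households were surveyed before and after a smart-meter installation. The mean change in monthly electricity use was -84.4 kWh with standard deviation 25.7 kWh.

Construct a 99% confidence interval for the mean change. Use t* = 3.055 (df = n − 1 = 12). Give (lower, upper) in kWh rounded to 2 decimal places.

(-106.18, -62.62)

Paired design: SE = s_d/√n = 25.7/√13 = 7.1279.
t* = 3.055; margin of error = 3.055 × 7.1279 = 21.7757.
-84.4 ± 21.7757 → (-106.18, -62.62).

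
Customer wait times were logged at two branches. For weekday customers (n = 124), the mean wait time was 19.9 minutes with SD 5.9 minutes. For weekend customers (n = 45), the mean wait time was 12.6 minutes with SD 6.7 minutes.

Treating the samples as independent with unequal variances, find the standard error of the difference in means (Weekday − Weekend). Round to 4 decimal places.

1.1306

SE₁ = s₁/√n₁ = 5.9/√124 = 0.5298; SE₂ = 6.7/√45 = 0.9988.
Independent samples, unequal variances: SE_diff = √(SE₁² + SE₂²) = √(0.28068804 + 0.99760144) = 1.1306.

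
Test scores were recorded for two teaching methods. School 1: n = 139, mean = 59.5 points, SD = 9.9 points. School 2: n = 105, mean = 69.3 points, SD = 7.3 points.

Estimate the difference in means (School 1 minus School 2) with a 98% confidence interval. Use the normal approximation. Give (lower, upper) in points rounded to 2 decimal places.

Per-group SEs: s₁/√n₁ = 9.9/√139 = 0.8397, s₂/√n₂ = 7.3/√105 = 0.7124.
Unpooled SE of the difference: √(0.70509609 + 0.50751376) = 1.1012.
Margin of error = z* · SE = 2.326 × 1.1012 = 2.5614.
x̄₁ − x̄₂ = 59.5 − 69.3 = -9.8000.
CI: -9.8000 ± 2.5614 = (-12.36, -7.24).

(-12.36, -7.24)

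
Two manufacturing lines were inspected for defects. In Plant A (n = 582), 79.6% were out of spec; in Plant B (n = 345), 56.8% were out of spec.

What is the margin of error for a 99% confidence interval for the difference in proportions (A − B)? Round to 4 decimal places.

SE₁ = √(p̂₁(1−p̂₁)/n₁) = √(0.7960·0.2040/582) = 0.01670; SE₂ = √(0.5680·0.4320/345) = 0.02667.
Independent samples: SE of the difference = √(SE₁² + SE₂²) = √(0.00027889 + 0.0007112889) = 0.03147.
z* for 99% confidence is 2.576, so the margin of error is 2.576 × 0.03147 = 0.08107.

0.0811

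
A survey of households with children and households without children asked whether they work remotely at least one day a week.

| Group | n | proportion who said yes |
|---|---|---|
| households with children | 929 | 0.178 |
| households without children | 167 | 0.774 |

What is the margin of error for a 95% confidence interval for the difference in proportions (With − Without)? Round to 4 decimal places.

0.0680

The two standard errors are √(0.1780×0.8220/929) = 0.01255 and √(0.7740×0.2260/167) = 0.03236.
Because the samples are independent, SE_diff = √(0.01255² + 0.03236²) = 0.03471.
Using z* = 1.960 for 95%, ME = 1.960 × 0.03471 = 0.06803.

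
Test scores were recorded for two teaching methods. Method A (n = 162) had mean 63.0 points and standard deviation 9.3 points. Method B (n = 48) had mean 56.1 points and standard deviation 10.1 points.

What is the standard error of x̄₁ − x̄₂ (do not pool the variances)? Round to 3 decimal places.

Standard errors of each mean: 9.3/√162 = 0.7307 and 10.1/√48 = 1.4578.
SE(x̄₁ − x̄₂) = √(0.7307² + 1.4578²) = 1.6307 for independent samples with unequal variances.

1.631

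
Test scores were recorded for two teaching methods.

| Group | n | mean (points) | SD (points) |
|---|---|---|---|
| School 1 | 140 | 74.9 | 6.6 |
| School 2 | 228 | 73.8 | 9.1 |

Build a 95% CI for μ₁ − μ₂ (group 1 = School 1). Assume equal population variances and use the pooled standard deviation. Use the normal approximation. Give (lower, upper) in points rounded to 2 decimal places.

s_p = √[((n₁−1)s₁² + (n₂−1)s₂²)/(n₁+n₂−2)] = √[(139·6.6² + 227·9.1²)/366] = 8.2404.
SE = 8.2404·√(1/140 + 1/228) = 0.8848.
With z* = 1.960, margin = 1.960 × 0.8848 = 1.7342.
x̄₁ − x̄₂ = 74.9 − 73.8 = 1.1000; interval 1.1000 ± 1.7342 = (-0.63, 2.83).

(-0.63, 2.83)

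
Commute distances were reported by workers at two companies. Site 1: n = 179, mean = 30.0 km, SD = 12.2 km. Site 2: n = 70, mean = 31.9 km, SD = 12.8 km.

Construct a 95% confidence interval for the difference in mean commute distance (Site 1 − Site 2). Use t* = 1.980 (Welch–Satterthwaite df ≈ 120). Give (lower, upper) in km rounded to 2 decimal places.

Standard errors of each mean: 12.2/√179 = 0.9119 and 12.8/√70 = 1.5299.
SE(x̄₁ − x̄₂) = √(0.9119² + 1.5299²) = 1.7811 for independent samples with unequal variances.
With t* = 1.980, the margin is 1.980 × 1.7811 = 3.5266.
x̄₁ − x̄₂ = 30.0 − 31.9 = -1.9000; the interval is -1.9000 ± 3.5266 = (-5.43, 1.63).

(-5.43, 1.63)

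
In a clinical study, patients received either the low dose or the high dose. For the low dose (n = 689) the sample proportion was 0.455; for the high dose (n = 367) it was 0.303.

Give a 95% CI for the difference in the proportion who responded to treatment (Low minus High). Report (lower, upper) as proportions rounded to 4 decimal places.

The two standard errors are √(0.4550×0.5450/689) = 0.01897 and √(0.3030×0.6970/367) = 0.02399.
Because the samples are independent, SE_diff = √(0.01897² + 0.02399²) = 0.03058.
Using z* = 1.960 for 95%, ME = 1.960 × 0.03058 = 0.05994.
p̂₁ − p̂₂ = 0.1520; interval 0.1520 ± 0.05994 gives (0.0921, 0.2119).

(0.0921, 0.2119)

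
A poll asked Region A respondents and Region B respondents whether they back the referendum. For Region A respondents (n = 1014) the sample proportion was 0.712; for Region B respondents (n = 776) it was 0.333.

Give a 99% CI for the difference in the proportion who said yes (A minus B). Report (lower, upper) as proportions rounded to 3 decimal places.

Each SE is √(p̂(1−p̂)/n): √(0.7120·0.2880/1014) = 0.01422 and √(0.3330·0.6670/776) = 0.01692.
SE(p̂₁ − p̂₂) = √(SE₁² + SE₂²) = √(0.0002022084 + 0.0002862864) = 0.02210, since the two samples are independent.
At 99% confidence z* = 2.576; margin = 2.576 × 0.02210 = 0.05693.
The difference is 0.7120 − 0.3330 = 0.3790, so the interval is 0.3790 ± 0.05693 = (0.322, 0.436).

(0.322, 0.436)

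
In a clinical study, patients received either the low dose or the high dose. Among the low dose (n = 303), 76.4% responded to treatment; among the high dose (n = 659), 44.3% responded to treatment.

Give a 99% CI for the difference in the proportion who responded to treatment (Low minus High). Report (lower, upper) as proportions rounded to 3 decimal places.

(0.241, 0.401)

Each SE is √(p̂(1−p̂)/n): √(0.7640·0.2360/303) = 0.02439 and √(0.4430·0.5570/659) = 0.01935.
SE(p̂₁ − p̂₂) = √(SE₁² + SE₂²) = √(0.0005948721 + 0.0003744225) = 0.03113, since the two samples are independent.
At 99% confidence z* = 2.576; margin = 2.576 × 0.03113 = 0.08019.
The difference is 0.7640 − 0.4430 = 0.3210, so the interval is 0.3210 ± 0.08019 = (0.241, 0.401).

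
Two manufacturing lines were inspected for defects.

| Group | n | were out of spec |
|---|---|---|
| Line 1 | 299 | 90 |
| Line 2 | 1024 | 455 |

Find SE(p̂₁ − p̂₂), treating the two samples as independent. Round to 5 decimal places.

0.03074

First, p̂₁ = 90/299 = 0.3010; p̂₂ = 455/1024 = 0.4443.
The two standard errors are √(0.3010×0.6990/299) = 0.02653 and √(0.4443×0.5557/1024) = 0.01553.
Because the samples are independent, SE_diff = √(0.02653² + 0.01553²) = 0.03074.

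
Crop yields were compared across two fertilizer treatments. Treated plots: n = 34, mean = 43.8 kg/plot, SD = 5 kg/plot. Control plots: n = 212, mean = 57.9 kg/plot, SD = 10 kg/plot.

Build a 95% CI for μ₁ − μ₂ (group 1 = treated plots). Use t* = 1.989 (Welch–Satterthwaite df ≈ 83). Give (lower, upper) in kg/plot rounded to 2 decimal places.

Per-group SEs: s₁/√n₁ = 5/√34 = 0.8575, s₂/√n₂ = 10/√212 = 0.6868.
Unpooled SE of the difference: √(0.73530625 + 0.47169424) = 1.0986.
Margin of error = t* · SE = 1.989 × 1.0986 = 2.1851.
x̄₁ − x̄₂ = 43.8 − 57.9 = -14.1000.
CI: -14.1000 ± 2.1851 = (-16.29, -11.91).

(-16.29, -11.91)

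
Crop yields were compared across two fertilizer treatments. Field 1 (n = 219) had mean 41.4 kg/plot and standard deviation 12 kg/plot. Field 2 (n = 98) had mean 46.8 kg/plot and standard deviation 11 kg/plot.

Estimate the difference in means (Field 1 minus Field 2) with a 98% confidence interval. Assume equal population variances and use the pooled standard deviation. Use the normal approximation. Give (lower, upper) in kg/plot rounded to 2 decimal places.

(-8.71, -2.09)

Pooled variance s_p² = [218·12² + 97·11²] / (219+98−2) = 136.9175, so s_p = 11.7012.
SE_diff = s_p·√(1/n₁ + 1/n₂) = 11.7012·√(1/219 + 1/98) = 1.4221.
z* = 2.326; margin = 2.326 × 1.4221 = 3.3078.
Difference = 41.4 − 46.8 = -5.4000.
-5.4000 ± 3.3078 → (-8.71, -2.09).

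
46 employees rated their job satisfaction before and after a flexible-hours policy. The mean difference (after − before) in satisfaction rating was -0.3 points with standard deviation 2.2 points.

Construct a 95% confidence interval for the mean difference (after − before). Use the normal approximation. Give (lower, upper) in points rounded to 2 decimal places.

This is a matched-pairs design, so SE = s_d/√n = 2.2/√46 = 0.3244.
Margin = 1.960 × 0.3244 = 0.6358; the interval is -0.3 ± 0.6358 = (-0.94, 0.34).

(-0.94, 0.34)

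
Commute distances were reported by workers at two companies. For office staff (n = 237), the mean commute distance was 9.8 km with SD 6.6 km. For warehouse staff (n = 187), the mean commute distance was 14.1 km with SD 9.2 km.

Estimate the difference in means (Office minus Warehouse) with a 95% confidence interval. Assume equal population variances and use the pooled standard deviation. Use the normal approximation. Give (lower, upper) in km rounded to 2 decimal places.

s_p = √[((n₁−1)s₁² + (n₂−1)s₂²)/(n₁+n₂−2)] = √[(236·6.6² + 186·9.2²)/422] = 7.8528.
SE = 7.8528·√(1/237 + 1/187) = 0.7681.
With z* = 1.960, margin = 1.960 × 0.7681 = 1.5055.
x̄₁ − x̄₂ = 9.8 − 14.1 = -4.3000; interval -4.3000 ± 1.5055 = (-5.81, -2.79).

(-5.81, -2.79)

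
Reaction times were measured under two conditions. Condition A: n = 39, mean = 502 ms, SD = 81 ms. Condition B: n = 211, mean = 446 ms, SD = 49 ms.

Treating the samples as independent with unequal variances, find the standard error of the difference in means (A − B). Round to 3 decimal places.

Standard errors of each mean: 81/√39 = 12.9704 and 49/√211 = 3.3733.
SE(x̄₁ − x̄₂) = √(12.9704² + 3.3733²) = 13.4019 for independent samples with unequal variances.

13.402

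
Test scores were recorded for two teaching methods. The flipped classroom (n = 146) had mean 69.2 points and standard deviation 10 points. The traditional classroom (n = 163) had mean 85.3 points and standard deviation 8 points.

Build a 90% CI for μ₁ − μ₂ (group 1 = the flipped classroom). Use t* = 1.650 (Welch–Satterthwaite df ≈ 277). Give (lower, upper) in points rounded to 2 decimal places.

Per-group SEs: s₁/√n₁ = 10/√146 = 0.8276, s₂/√n₂ = 8/√163 = 0.6266.
Unpooled SE of the difference: √(0.68492176 + 0.39262756) = 1.0381.
Margin of error = t* · SE = 1.650 × 1.0381 = 1.7129.
x̄₁ − x̄₂ = 69.2 − 85.3 = -16.1000.
CI: -16.1000 ± 1.7129 = (-17.81, -14.39).

(-17.81, -14.39)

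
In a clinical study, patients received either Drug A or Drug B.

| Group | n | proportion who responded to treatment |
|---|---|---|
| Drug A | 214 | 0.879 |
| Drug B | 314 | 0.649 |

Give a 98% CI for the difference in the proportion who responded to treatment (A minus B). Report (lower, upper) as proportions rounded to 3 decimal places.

(0.149, 0.311)

The two standard errors are √(0.8790×0.1210/214) = 0.02229 and √(0.6490×0.3510/314) = 0.02693.
Because the samples are independent, SE_diff = √(0.02229² + 0.02693²) = 0.03496.
Using z* = 2.326 for 98%, ME = 2.326 × 0.03496 = 0.08132.
p̂₁ − p̂₂ = 0.2300; interval 0.2300 ± 0.08132 gives (0.149, 0.311).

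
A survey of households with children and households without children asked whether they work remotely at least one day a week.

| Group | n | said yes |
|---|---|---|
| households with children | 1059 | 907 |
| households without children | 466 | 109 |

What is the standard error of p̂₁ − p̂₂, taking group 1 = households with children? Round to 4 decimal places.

p̂₁ = 907/1059 = 0.8565 and p̂₂ = 109/466 = 0.2339.
SE₁ = √(p̂₁(1−p̂₁)/n₁) = √(0.8565·0.1435/1059) = 0.01077; SE₂ = √(0.2339·0.7661/466) = 0.01961.
Independent samples: SE of the difference = √(SE₁² + SE₂²) = √(0.0001159929 + 0.0003845521) = 0.02237.

0.0224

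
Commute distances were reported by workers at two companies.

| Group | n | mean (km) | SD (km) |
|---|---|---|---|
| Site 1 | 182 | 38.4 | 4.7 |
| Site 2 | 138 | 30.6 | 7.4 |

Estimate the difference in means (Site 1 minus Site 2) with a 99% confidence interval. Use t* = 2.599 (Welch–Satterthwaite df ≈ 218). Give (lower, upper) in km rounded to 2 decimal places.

(5.93, 9.67)

Standard errors of each mean: 4.7/√182 = 0.3484 and 7.4/√138 = 0.6299.
SE(x̄₁ − x̄₂) = √(0.3484² + 0.6299²) = 0.7198 for independent samples with unequal variances.
With t* = 2.599, the margin is 2.599 × 0.7198 = 1.8708.
x̄₁ − x̄₂ = 38.4 − 30.6 = 7.8000; the interval is 7.8000 ± 1.8708 = (5.93, 9.67).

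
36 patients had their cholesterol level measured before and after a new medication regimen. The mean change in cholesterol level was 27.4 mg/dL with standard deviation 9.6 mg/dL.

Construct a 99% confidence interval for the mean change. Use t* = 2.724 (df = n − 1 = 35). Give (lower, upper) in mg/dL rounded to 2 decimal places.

This is a matched-pairs design, so SE = s_d/√n = 9.6/√36 = 1.6000.
Margin = 2.724 × 1.6000 = 4.3584; the interval is 27.4 ± 4.3584 = (23.04, 31.76).

(23.04, 31.76)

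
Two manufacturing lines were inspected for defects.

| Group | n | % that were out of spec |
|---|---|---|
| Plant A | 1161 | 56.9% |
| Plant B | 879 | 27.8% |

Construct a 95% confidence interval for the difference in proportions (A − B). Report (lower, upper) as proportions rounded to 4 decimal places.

(0.2499, 0.3321)

SE₁ = √(p̂₁(1−p̂₁)/n₁) = √(0.5690·0.4310/1161) = 0.01453; SE₂ = √(0.2780·0.7220/879) = 0.01511.
Independent samples: SE of the difference = √(SE₁² + SE₂²) = √(0.0002111209 + 0.0002283121) = 0.02096.
z* for 95% confidence is 1.960, so the margin of error is 1.960 × 0.02096 = 0.04108.
Point estimate p̂₁ − p̂₂ = 0.5690 − 0.2780 = 0.2910.
0.2910 ± 0.04108 → (0.2499, 0.3321).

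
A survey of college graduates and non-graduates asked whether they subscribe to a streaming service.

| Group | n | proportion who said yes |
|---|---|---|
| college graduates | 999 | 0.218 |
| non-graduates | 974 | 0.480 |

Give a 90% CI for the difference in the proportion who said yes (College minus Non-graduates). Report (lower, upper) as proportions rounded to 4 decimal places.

SE₁ = √(p̂₁(1−p̂₁)/n₁) = √(0.2180·0.7820/999) = 0.01306; SE₂ = √(0.4800·0.5200/974) = 0.01601.
Independent samples: SE of the difference = √(SE₁² + SE₂²) = √(0.0001705636 + 0.0002563201) = 0.02066.
z* for 90% confidence is 1.645, so the margin of error is 1.645 × 0.02066 = 0.03399.
Point estimate p̂₁ − p̂₂ = 0.2180 − 0.4800 = -0.2620.
-0.2620 ± 0.03399 → (-0.2960, -0.2280).

(-0.2960, -0.2280)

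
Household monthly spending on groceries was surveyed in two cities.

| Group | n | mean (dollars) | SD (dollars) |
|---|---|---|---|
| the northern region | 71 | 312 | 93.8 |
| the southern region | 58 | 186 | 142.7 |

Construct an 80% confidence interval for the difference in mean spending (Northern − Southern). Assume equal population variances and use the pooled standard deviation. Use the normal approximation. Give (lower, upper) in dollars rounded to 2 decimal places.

(99.16, 152.84)

Pooled variance s_p² = [70·93.8² + 57·142.7²] / (71+58−2) = 13988.9632, so s_p = 118.2749.
SE_diff = s_p·√(1/n₁ + 1/n₂) = 118.2749·√(1/71 + 1/58) = 20.9336.
z* = 1.282; margin = 1.282 × 20.9336 = 26.8369.
Difference = 312 − 186 = 126.0000.
126.0000 ± 26.8369 → (99.16, 152.84).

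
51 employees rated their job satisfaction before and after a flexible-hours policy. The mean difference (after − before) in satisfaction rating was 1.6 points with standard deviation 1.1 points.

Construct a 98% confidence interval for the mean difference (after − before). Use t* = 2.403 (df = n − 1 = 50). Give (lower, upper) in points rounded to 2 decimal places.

(1.23, 1.97)

Paired design: SE = s_d/√n = 1.1/√51 = 0.1540.
t* = 2.403; margin of error = 2.403 × 0.1540 = 0.3701.
1.6 ± 0.3701 → (1.23, 1.97).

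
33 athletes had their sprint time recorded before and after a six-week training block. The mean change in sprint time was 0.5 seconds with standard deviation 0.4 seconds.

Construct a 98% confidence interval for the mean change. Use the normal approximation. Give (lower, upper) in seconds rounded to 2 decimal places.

This is a matched-pairs design, so SE = s_d/√n = 0.4/√33 = 0.0696.
Margin = 2.326 × 0.0696 = 0.1619; the interval is 0.5 ± 0.1619 = (0.34, 0.66).

(0.34, 0.66)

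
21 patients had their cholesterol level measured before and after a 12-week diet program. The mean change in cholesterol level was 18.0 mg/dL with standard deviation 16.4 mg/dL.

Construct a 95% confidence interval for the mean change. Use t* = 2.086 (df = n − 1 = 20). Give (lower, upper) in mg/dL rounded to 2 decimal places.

(10.53, 25.47)

This is a matched-pairs design, so SE = s_d/√n = 16.4/√21 = 3.5788.
Margin = 2.086 × 3.5788 = 7.4654; the interval is 18.0 ± 7.4654 = (10.53, 25.47).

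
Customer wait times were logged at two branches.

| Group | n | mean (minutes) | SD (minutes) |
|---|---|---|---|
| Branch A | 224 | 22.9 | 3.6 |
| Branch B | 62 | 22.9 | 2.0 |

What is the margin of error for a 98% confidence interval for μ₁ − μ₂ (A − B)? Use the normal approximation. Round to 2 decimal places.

Standard errors of each mean: 3.6/√224 = 0.2405 and 2.0/√62 = 0.2540.
SE(x̄₁ − x̄₂) = √(0.2405² + 0.2540²) = 0.3498 for independent samples with unequal variances.
With z* = 2.326, the margin is 2.326 × 0.3498 = 0.8136.

0.81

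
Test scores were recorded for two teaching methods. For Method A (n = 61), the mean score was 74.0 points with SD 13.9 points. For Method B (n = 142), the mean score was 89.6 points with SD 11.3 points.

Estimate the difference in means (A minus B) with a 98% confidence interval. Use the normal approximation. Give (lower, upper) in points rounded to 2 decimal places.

(-20.29, -10.91)

Standard errors of each mean: 13.9/√61 = 1.7797 and 11.3/√142 = 0.9483.
SE(x̄₁ − x̄₂) = √(1.7797² + 0.9483²) = 2.0166 for independent samples with unequal variances.
With z* = 2.326, the margin is 2.326 × 2.0166 = 4.6906.
x̄₁ − x̄₂ = 74.0 − 89.6 = -15.6000; the interval is -15.6000 ± 4.6906 = (-20.29, -10.91).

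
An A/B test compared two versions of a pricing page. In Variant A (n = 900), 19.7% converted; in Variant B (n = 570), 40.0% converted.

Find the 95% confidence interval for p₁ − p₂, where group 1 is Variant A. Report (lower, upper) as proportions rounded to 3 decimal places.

SE₁ = √(p̂₁(1−p̂₁)/n₁) = √(0.1970·0.8030/900) = 0.01326; SE₂ = √(0.4000·0.6000/570) = 0.02052.
Independent samples: SE of the difference = √(SE₁² + SE₂²) = √(0.0001758276 + 0.0004210704) = 0.02443.
z* for 95% confidence is 1.960, so the margin of error is 1.960 × 0.02443 = 0.04788.
Point estimate p̂₁ − p̂₂ = 0.1970 − 0.4000 = -0.2030.
-0.2030 ± 0.04788 → (-0.251, -0.155).

(-0.251, -0.155)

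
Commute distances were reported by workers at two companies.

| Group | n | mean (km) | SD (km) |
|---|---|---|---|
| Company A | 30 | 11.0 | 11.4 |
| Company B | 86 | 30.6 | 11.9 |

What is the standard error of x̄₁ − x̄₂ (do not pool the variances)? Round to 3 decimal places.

2.445

Standard errors of each mean: 11.4/√30 = 2.0813 and 11.9/√86 = 1.2832.
SE(x̄₁ − x̄₂) = √(2.0813² + 1.2832²) = 2.4451 for independent samples with unequal variances.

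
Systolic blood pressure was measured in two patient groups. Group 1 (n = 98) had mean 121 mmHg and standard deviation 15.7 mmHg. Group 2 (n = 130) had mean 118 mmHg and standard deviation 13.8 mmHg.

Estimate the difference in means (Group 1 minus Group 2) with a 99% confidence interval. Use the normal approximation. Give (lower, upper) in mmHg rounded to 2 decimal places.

Standard errors of each mean: 15.7/√98 = 1.5859 and 13.8/√130 = 1.2103.
SE(x̄₁ − x̄₂) = √(1.5859² + 1.2103²) = 1.9950 for independent samples with unequal variances.
With z* = 2.576, the margin is 2.576 × 1.9950 = 5.1391.
x̄₁ − x̄₂ = 121 − 118 = 3.0000; the interval is 3.0000 ± 5.1391 = (-2.14, 8.14).

(-2.14, 8.14)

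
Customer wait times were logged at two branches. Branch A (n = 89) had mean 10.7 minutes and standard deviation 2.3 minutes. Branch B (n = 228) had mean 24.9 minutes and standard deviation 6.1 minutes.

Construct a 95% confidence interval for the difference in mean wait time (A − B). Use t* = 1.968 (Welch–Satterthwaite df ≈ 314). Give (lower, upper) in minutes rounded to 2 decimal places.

(-15.13, -13.27)

Per-group SEs: s₁/√n₁ = 2.3/√89 = 0.2438, s₂/√n₂ = 6.1/√228 = 0.4040.
Unpooled SE of the difference: √(0.05943844 + 0.163216) = 0.4719.
Margin of error = t* · SE = 1.968 × 0.4719 = 0.9287.
x̄₁ − x̄₂ = 10.7 − 24.9 = -14.2000.
CI: -14.2000 ± 0.9287 = (-15.13, -13.27).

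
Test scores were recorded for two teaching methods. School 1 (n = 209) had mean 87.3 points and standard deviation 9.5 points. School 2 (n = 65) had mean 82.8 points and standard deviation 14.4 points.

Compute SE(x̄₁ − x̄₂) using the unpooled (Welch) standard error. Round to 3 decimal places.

Standard errors of each mean: 9.5/√209 = 0.6571 and 14.4/√65 = 1.7861.
SE(x̄₁ − x̄₂) = √(0.6571² + 1.7861²) = 1.9031 for independent samples with unequal variances.

1.903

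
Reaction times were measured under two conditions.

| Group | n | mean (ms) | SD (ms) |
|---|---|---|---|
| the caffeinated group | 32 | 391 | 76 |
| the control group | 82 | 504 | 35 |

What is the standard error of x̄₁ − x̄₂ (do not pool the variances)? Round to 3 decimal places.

Per-group SEs: s₁/√n₁ = 76/√32 = 13.4350, s₂/√n₂ = 35/√82 = 3.8651.
Unpooled SE of the difference: √(180.499225 + 14.93899801) = 13.9799.

13.980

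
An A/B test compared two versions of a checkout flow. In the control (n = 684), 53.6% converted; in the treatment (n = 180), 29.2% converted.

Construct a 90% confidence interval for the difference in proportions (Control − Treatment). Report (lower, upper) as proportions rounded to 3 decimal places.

Each SE is √(p̂(1−p̂)/n): √(0.5360·0.4640/684) = 0.01907 and √(0.2920·0.7080/180) = 0.03389.
SE(p̂₁ − p̂₂) = √(SE₁² + SE₂²) = √(0.0003636649 + 0.0011485321) = 0.03889, since the two samples are independent.
At 90% confidence z* = 1.645; margin = 1.645 × 0.03889 = 0.06397.
The difference is 0.5360 − 0.2920 = 0.2440, so the interval is 0.2440 ± 0.06397 = (0.180, 0.308).

(0.180, 0.308)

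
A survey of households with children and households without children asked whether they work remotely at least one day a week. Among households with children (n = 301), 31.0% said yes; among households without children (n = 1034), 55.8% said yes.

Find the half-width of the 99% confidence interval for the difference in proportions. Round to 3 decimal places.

0.079

Each SE is √(p̂(1−p̂)/n): √(0.3100·0.6900/301) = 0.02666 and √(0.5580·0.4420/1034) = 0.01544.
SE(p̂₁ − p̂₂) = √(SE₁² + SE₂²) = √(0.0007107556 + 0.0002383936) = 0.03081, since the two samples are independent.
At 99% confidence z* = 2.576; margin = 2.576 × 0.03081 = 0.07937.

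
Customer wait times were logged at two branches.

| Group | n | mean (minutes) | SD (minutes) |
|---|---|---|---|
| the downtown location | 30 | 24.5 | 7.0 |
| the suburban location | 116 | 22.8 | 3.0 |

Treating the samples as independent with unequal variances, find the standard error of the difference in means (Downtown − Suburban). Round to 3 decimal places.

1.308

Standard errors of each mean: 7.0/√30 = 1.2780 and 3.0/√116 = 0.2785.
SE(x̄₁ − x̄₂) = √(1.2780² + 0.2785²) = 1.3080 for independent samples with unequal variances.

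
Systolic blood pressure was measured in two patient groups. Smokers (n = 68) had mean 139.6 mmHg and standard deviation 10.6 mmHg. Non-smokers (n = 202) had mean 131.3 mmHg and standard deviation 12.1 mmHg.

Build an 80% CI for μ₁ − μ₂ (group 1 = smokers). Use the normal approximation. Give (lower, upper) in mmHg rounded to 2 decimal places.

(6.32, 10.28)

SE₁ = s₁/√n₁ = 10.6/√68 = 1.2854; SE₂ = 12.1/√202 = 0.8514.
Independent samples, unequal variances: SE_diff = √(SE₁² + SE₂²) = √(1.65225316 + 0.72488196) = 1.5418.
z* = 1.282, so margin of error = 1.282 × 1.5418 = 1.9766.
Difference in means = 139.6 − 131.3 = 8.3000.
8.3000 ± 1.9766 → (6.32, 10.28).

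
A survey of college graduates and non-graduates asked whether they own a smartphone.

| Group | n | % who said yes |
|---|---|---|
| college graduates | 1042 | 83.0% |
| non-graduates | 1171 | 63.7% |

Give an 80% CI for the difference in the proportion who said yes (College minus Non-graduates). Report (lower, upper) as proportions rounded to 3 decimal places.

SE₁ = √(p̂₁(1−p̂₁)/n₁) = √(0.8300·0.1700/1042) = 0.01164; SE₂ = √(0.6370·0.3630/1171) = 0.01405.
Independent samples: SE of the difference = √(SE₁² + SE₂²) = √(0.0001354896 + 0.0001974025) = 0.01825.
z* for 80% confidence is 1.282, so the margin of error is 1.282 × 0.01825 = 0.02340.
Point estimate p̂₁ − p̂₂ = 0.8300 − 0.6370 = 0.1930.
0.1930 ± 0.02340 → (0.170, 0.216).

(0.170, 0.216)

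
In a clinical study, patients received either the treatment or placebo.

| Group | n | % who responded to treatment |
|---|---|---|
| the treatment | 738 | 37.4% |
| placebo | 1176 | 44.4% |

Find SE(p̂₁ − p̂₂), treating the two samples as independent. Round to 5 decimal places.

0.02296

The two standard errors are √(0.3740×0.6260/738) = 0.01781 and √(0.4440×0.5560/1176) = 0.01449.
Because the samples are independent, SE_diff = √(0.01781² + 0.01449²) = 0.02296.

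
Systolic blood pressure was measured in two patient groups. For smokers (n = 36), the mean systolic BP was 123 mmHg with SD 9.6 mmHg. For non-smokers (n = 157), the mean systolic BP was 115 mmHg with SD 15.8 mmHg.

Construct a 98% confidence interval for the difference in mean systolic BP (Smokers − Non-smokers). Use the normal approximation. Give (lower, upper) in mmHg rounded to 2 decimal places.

Standard errors of each mean: 9.6/√36 = 1.6000 and 15.8/√157 = 1.2610.
SE(x̄₁ − x̄₂) = √(1.6000² + 1.2610²) = 2.0372 for independent samples with unequal variances.
With z* = 2.326, the margin is 2.326 × 2.0372 = 4.7385.
x̄₁ − x̄₂ = 123 − 115 = 8.0000; the interval is 8.0000 ± 4.7385 = (3.26, 12.74).

(3.26, 12.74)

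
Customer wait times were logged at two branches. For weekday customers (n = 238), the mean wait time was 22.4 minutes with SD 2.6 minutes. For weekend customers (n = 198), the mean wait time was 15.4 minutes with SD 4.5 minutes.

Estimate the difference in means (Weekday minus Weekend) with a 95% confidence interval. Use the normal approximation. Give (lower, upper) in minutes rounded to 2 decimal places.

(6.29, 7.71)

Per-group SEs: s₁/√n₁ = 2.6/√238 = 0.1685, s₂/√n₂ = 4.5/√198 = 0.3198.
Unpooled SE of the difference: √(0.02839225 + 0.10227204) = 0.3615.
Margin of error = z* · SE = 1.960 × 0.3615 = 0.7085.
x̄₁ − x̄₂ = 22.4 − 15.4 = 7.0000.
CI: 7.0000 ± 0.7085 = (6.29, 7.71).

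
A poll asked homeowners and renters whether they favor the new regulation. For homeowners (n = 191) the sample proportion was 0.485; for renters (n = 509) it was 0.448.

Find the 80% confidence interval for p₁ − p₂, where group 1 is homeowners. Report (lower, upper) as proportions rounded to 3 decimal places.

Each SE is √(p̂(1−p̂)/n): √(0.4850·0.5150/191) = 0.03616 and √(0.4480·0.5520/509) = 0.02204.
SE(p̂₁ − p̂₂) = √(SE₁² + SE₂²) = √(0.0013075456 + 0.0004857616) = 0.04235, since the two samples are independent.
At 80% confidence z* = 1.282; margin = 1.282 × 0.04235 = 0.05429.
The difference is 0.4850 − 0.4480 = 0.0370, so the interval is 0.0370 ± 0.05429 = (-0.017, 0.091).

(-0.017, 0.091)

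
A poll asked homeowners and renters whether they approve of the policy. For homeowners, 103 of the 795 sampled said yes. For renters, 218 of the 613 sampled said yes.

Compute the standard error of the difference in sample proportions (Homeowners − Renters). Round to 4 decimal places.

First, p̂₁ = 103/795 = 0.1296; p̂₂ = 218/613 = 0.3556.
The two standard errors are √(0.1296×0.8704/795) = 0.01191 and √(0.3556×0.6444/613) = 0.01933.
Because the samples are independent, SE_diff = √(0.01191² + 0.01933²) = 0.02270.

0.0227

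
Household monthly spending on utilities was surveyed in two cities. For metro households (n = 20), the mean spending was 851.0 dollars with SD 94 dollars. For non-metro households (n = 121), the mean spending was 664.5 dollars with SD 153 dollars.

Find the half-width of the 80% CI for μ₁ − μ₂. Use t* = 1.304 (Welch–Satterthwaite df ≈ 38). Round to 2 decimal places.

SE₁ = s₁/√n₁ = 94/√20 = 21.0190; SE₂ = 153/√121 = 13.9091.
Independent samples, unequal variances: SE_diff = √(SE₁² + SE₂²) = √(441.798361 + 193.46306281) = 25.2044.
t* = 1.304, so margin of error = 1.304 × 25.2044 = 32.8665.

32.87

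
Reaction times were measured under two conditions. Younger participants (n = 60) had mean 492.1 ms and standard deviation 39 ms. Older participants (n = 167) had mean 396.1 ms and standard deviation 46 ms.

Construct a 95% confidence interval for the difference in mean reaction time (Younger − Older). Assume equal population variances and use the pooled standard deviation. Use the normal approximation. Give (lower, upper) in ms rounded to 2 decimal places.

Pooled variance s_p² = [59·39² + 166·46²] / (60+167−2) = 1959.9778, so s_p = 44.2716.
SE_diff = s_p·√(1/n₁ + 1/n₂) = 44.2716·√(1/60 + 1/167) = 6.6635.
z* = 1.960; margin = 1.960 × 6.6635 = 13.0605.
Difference = 492.1 − 396.1 = 96.0000.
96.0000 ± 13.0605 → (82.94, 109.06).

(82.94, 109.06)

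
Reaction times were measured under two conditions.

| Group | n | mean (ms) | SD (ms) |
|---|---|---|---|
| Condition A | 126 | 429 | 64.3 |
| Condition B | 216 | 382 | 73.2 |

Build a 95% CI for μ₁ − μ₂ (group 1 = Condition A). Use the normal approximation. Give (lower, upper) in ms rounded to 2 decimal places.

Per-group SEs: s₁/√n₁ = 64.3/√126 = 5.7283, s₂/√n₂ = 73.2/√216 = 4.9806.
Unpooled SE of the difference: √(32.81342089 + 24.80637636) = 7.5908.
Margin of error = z* · SE = 1.960 × 7.5908 = 14.8780.
x̄₁ − x̄₂ = 429 − 382 = 47.0000.
CI: 47.0000 ± 14.8780 = (32.12, 61.88).

(32.12, 61.88)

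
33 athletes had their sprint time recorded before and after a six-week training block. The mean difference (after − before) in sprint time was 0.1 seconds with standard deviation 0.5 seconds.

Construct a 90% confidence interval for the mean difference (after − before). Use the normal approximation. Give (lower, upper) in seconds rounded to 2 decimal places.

(-0.04, 0.24)

This is a matched-pairs design, so SE = s_d/√n = 0.5/√33 = 0.0870.
Margin = 1.645 × 0.0870 = 0.1431; the interval is 0.1 ± 0.1431 = (-0.04, 0.24).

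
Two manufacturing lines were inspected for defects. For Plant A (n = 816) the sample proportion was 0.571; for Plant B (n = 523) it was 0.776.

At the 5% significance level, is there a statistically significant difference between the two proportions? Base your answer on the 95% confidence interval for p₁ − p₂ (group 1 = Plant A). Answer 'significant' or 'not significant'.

significant

The two standard errors are √(0.5710×0.4290/816) = 0.01733 and √(0.7760×0.2240/523) = 0.01823.
Because the samples are independent, SE_diff = √(0.01733² + 0.01823²) = 0.02515.
Using z* = 1.960 for 95%, ME = 1.960 × 0.02515 = 0.04929.
p̂₁ − p̂₂ = -0.2050; interval -0.2050 ± 0.04929 gives (-0.25429, -0.15571).
The interval (-0.25429, -0.15571) does not contain 0, so the difference is significant.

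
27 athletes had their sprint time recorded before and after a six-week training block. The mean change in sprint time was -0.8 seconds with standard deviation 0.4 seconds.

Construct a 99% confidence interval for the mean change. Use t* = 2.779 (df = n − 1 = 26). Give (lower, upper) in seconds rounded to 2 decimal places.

Paired design: SE = s_d/√n = 0.4/√27 = 0.0770.
t* = 2.779; margin of error = 2.779 × 0.0770 = 0.2140.
-0.8 ± 0.2140 → (-1.01, -0.59).

(-1.01, -0.59)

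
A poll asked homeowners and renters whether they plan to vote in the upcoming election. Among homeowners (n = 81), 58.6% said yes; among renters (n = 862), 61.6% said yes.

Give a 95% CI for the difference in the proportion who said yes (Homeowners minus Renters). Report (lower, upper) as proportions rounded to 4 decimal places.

(-0.1421, 0.0821)

SE₁ = √(p̂₁(1−p̂₁)/n₁) = √(0.5860·0.4140/81) = 0.05473; SE₂ = √(0.6160·0.3840/862) = 0.01657.
Independent samples: SE of the difference = √(SE₁² + SE₂²) = √(0.0029953729 + 0.0002745649) = 0.05718.
z* for 95% confidence is 1.960, so the margin of error is 1.960 × 0.05718 = 0.11207.
Point estimate p̂₁ − p̂₂ = 0.5860 − 0.6160 = -0.0300.
-0.0300 ± 0.11207 → (-0.1421, 0.0821).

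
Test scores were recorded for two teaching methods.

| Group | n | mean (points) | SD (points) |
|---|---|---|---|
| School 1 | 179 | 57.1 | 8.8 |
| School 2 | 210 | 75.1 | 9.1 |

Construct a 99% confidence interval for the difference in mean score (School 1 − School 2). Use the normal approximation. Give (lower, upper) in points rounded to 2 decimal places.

(-20.34, -15.66)

Per-group SEs: s₁/√n₁ = 8.8/√179 = 0.6577, s₂/√n₂ = 9.1/√210 = 0.6280.
Unpooled SE of the difference: √(0.43256929 + 0.394384) = 0.9094.
Margin of error = z* · SE = 2.576 × 0.9094 = 2.3426.
x̄₁ − x̄₂ = 57.1 − 75.1 = -18.0000.
CI: -18.0000 ± 2.3426 = (-20.34, -15.66).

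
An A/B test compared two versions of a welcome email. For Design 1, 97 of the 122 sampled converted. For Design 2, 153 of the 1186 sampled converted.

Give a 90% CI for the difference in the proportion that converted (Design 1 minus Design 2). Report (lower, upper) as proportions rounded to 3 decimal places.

p̂₁ = 97/122 = 0.7951 and p̂₂ = 153/1186 = 0.1290.
SE₁ = √(p̂₁(1−p̂₁)/n₁) = √(0.7951·0.2049/122) = 0.03654; SE₂ = √(0.1290·0.8710/1186) = 0.00973.
Independent samples: SE of the difference = √(SE₁² + SE₂²) = √(0.0013351716 + 0.0000946729) = 0.03781.
z* for 90% confidence is 1.645, so the margin of error is 1.645 × 0.03781 = 0.06220.
Point estimate p̂₁ − p̂₂ = 0.7951 − 0.1290 = 0.6661.
0.6661 ± 0.06220 → (0.604, 0.728).

(0.604, 0.728)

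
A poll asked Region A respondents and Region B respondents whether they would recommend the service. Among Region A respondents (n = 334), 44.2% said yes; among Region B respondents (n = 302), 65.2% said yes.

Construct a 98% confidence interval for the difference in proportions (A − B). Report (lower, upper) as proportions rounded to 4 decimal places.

(-0.2998, -0.1202)

The two standard errors are √(0.4420×0.5580/334) = 0.02717 and √(0.6520×0.3480/302) = 0.02741.
Because the samples are independent, SE_diff = √(0.02717² + 0.02741²) = 0.03859.
Using z* = 2.326 for 98%, ME = 2.326 × 0.03859 = 0.08976.
p̂₁ − p̂₂ = -0.2100; interval -0.2100 ± 0.08976 gives (-0.2998, -0.1202).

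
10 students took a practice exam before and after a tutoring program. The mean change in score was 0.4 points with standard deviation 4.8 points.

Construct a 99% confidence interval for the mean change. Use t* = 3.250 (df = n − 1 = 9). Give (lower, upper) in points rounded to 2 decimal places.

(-4.53, 5.33)

Paired design: SE = s_d/√n = 4.8/√10 = 1.5179.
t* = 3.250; margin of error = 3.250 × 1.5179 = 4.9332.
0.4 ± 4.9332 → (-4.53, 5.33).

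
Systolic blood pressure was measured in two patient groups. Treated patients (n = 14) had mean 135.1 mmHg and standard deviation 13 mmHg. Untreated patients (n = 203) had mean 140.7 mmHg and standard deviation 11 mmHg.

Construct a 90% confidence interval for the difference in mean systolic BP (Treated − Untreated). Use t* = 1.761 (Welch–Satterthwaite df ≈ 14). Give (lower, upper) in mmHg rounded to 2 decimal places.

(-11.87, 0.67)

SE₁ = s₁/√n₁ = 13/√14 = 3.4744; SE₂ = 11/√203 = 0.7720.
Independent samples, unequal variances: SE_diff = √(SE₁² + SE₂²) = √(12.07145536 + 0.595984) = 3.5591.
t* = 1.761, so margin of error = 1.761 × 3.5591 = 6.2676.
Difference in means = 135.1 − 140.7 = -5.6000.
-5.6000 ± 6.2676 → (-11.87, 0.67).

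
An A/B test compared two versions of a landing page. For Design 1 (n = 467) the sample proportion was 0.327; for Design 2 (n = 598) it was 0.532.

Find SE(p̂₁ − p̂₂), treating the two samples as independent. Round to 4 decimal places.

0.0298

Each SE is √(p̂(1−p̂)/n): √(0.3270·0.6730/467) = 0.02171 and √(0.5320·0.4680/598) = 0.02040.
SE(p̂₁ − p̂₂) = √(SE₁² + SE₂²) = √(0.0004713241 + 0.00041616) = 0.02979, since the two samples are independent.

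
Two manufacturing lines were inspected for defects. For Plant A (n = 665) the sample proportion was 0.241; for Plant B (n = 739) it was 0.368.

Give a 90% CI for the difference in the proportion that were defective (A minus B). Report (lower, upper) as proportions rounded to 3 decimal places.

(-0.167, -0.087)

Each SE is √(p̂(1−p̂)/n): √(0.2410·0.7590/665) = 0.01659 and √(0.3680·0.6320/739) = 0.01774.
SE(p̂₁ − p̂₂) = √(SE₁² + SE₂²) = √(0.0002752281 + 0.0003147076) = 0.02429, since the two samples are independent.
At 90% confidence z* = 1.645; margin = 1.645 × 0.02429 = 0.03996.
The difference is 0.2410 − 0.3680 = -0.1270, so the interval is -0.1270 ± 0.03996 = (-0.167, -0.087).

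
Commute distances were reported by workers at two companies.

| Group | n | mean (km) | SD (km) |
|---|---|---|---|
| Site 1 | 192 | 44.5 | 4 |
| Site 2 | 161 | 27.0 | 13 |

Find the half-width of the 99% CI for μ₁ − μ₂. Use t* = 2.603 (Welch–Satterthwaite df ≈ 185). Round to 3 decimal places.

Standard errors of each mean: 4/√192 = 0.2887 and 13/√161 = 1.0245.
SE(x̄₁ − x̄₂) = √(0.2887² + 1.0245²) = 1.0644 for independent samples with unequal variances.
With t* = 2.603, the margin is 2.603 × 1.0644 = 2.7706.

2.771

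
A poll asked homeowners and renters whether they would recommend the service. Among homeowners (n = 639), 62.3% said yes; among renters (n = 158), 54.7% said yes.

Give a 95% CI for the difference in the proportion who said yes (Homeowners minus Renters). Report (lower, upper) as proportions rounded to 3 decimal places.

SE₁ = √(p̂₁(1−p̂₁)/n₁) = √(0.6230·0.3770/639) = 0.01917; SE₂ = √(0.5470·0.4530/158) = 0.03960.
Independent samples: SE of the difference = √(SE₁² + SE₂²) = √(0.0003674889 + 0.00156816) = 0.04400.
z* for 95% confidence is 1.960, so the margin of error is 1.960 × 0.04400 = 0.08624.
Point estimate p̂₁ − p̂₂ = 0.6230 − 0.5470 = 0.0760.
0.0760 ± 0.08624 → (-0.010, 0.162).

(-0.010, 0.162)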